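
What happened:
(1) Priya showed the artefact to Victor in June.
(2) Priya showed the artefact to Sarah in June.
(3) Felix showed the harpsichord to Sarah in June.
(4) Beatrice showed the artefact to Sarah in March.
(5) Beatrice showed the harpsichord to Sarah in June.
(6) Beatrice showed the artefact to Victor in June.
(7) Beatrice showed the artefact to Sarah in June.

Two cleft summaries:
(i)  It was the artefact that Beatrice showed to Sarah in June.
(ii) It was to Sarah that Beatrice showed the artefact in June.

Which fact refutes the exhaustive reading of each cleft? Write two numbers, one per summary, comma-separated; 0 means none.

5, 6

(i): focus "the artefact". Looking for Beatrice as agent and Sarah as recipient and in June as setting with some other thing — fact (5) has the harpsichord there. Refuted.
(ii): focus "Sarah". Looking for Beatrice as agent and the artefact as thing and in June as setting with some other recipient — fact (6) has Victor there. Refuted.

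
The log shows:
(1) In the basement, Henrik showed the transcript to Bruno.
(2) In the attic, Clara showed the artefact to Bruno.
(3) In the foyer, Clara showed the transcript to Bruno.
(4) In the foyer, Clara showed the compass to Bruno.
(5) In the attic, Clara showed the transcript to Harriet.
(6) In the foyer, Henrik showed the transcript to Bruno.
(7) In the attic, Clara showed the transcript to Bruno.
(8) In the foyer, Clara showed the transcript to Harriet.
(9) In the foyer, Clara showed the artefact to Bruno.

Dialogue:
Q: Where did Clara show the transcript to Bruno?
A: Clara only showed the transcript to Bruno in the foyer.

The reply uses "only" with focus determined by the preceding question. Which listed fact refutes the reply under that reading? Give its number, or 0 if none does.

The question "Where did ...?" targets the setting, so in the reply the focus falls on "in the foyer".
So "only" ranges over settings; the rest (same agent, thing, recipient (Clara / the transcript / Bruno)) is presupposed.
Fact (7) keeps same agent, thing, recipient (Clara / the transcript / Bruno) but has setting = in the attic; that refutes the reply.
(Fact (4) would refute a reading with focus on the thing — but that is not what the question asks.)

7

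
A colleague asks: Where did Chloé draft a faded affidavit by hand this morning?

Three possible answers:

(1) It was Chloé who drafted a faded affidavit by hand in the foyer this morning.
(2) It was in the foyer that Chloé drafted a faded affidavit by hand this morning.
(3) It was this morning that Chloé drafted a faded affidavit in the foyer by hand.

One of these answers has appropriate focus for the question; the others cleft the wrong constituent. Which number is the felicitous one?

2

The question word "where" targets the location.
Option (1) clefts "Chloé" — the subject (agent), not what was asked.
Option (2) clefts "in the foyer" — that matches what the question asks about.
Option (3) clefts "this morning" — the time, not what was asked.
So the congruent reply is (2).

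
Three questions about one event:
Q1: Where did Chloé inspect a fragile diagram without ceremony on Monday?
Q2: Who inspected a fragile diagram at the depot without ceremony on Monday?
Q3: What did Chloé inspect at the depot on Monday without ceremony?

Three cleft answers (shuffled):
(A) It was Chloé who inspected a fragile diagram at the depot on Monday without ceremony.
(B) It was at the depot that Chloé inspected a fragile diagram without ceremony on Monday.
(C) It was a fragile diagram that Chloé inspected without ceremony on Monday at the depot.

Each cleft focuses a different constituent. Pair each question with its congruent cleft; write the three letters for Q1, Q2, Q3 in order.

Q1 asks about the location; cleft (B) focuses "at the depot", which is the location — so Q1 → B.
Q2 asks about the subject (agent); cleft (A) focuses "Chloé", which is the subject (agent) — so Q2 → A.
Q3 asks about the direct object; cleft (C) focuses "a fragile diagram", which is the direct object — so Q3 → C.
Mapping: Q1→B, Q2→A, Q3→C.

BAC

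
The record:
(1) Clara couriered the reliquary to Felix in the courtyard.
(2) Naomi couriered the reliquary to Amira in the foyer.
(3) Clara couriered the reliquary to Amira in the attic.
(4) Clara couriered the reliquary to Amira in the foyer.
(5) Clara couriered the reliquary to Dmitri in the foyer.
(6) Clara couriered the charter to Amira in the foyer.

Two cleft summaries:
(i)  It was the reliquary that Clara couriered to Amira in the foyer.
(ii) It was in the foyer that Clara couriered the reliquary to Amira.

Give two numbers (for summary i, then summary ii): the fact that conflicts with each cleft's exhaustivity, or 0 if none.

(i): focus "the reliquary". Looking for Clara as agent and Amira as recipient and in the foyer as setting with some other thing — fact (6) has the charter there. Refuted.
(ii): focus "in the foyer". Looking for Clara as agent and the reliquary as thing and Amira as recipient with some other setting — fact (3) has in the attic there. Refuted.

6, 3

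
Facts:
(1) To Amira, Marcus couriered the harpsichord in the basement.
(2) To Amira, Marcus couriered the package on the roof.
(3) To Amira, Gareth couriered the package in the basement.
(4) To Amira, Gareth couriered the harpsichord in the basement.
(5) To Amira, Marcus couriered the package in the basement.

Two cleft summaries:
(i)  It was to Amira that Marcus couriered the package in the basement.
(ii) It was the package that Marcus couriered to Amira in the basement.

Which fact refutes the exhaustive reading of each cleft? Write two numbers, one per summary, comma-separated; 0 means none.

0, 1

(i): focus "Amira". No fact shares Marcus as agent and the package as thing and in the basement as setting with a different recipient. 0.
(ii): focus "the package". Looking for Marcus as agent and Amira as recipient and in the basement as setting with some other thing — fact (1) has the harpsichord there. Refuted.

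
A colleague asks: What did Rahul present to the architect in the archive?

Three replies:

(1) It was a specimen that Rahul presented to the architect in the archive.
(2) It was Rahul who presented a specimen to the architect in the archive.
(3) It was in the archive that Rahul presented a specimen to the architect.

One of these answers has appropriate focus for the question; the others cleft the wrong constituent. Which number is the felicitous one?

1

The question word "what" targets the direct object.
Option (1) clefts "a specimen" — that matches what the question asks about.
Option (2) clefts "Rahul" — the subject (agent), not what was asked.
Option (3) clefts "in the archive" — the location, not what was asked.
So the congruent reply is (1).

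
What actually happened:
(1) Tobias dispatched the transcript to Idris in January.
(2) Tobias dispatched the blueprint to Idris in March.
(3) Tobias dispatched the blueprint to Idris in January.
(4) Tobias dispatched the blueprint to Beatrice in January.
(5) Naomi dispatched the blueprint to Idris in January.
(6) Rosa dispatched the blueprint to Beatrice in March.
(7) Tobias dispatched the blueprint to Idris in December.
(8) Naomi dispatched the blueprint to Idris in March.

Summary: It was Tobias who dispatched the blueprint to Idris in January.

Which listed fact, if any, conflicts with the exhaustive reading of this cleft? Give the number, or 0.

Focus of the cleft: "Tobias" (the agent). Presupposed background: the blueprint as thing and Idris as recipient and in January as setting.
Exhaustivity: Tobias is the only agent satisfying that background.
Fact (5) shares the background but with agent = Naomi; exhaustivity is violated.

5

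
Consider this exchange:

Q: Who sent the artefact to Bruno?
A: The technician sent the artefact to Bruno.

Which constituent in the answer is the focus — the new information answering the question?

The wh-word "who" asks about the subject (agent).
In the answer, "the artefact" and "to Bruno" are given — repeated from the question.
The constituent filling the subject (agent) gap is "the technician"; that is the focus and would carry nuclear stress.

the technician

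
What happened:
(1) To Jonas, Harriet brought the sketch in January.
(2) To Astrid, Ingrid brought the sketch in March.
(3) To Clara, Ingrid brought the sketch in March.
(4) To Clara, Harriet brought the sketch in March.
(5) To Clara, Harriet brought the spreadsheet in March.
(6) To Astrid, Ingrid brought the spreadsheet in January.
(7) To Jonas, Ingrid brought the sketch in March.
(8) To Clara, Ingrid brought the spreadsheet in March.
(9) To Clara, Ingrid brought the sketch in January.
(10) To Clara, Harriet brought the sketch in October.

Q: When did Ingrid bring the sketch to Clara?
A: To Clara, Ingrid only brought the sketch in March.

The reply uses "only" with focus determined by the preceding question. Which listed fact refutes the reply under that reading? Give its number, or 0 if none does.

9

Answering "When did ...?" puts focus on the setting — here, "in March".
"Only" then excludes alternative settings while the background — same agent, thing, recipient (Ingrid / the sketch / Clara) — is held fixed.
Fact (9) shares the background with a different setting (in January) — counterexample.
(Fact (2) would refute a reading with focus on the recipient — but that is not what the question asks.)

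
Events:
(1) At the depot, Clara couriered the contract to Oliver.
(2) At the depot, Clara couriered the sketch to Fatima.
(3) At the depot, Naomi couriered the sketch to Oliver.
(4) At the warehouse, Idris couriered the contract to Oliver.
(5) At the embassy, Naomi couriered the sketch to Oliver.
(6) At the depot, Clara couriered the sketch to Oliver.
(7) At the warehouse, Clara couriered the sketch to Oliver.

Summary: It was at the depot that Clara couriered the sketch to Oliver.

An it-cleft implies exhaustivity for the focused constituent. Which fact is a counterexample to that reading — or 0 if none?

7

Focus of the cleft: "at the depot" (the setting). Presupposed background: Clara as agent and the sketch as thing and Oliver as recipient.
Exhaustivity: at the depot is the only setting satisfying that background.
Fact (7) shares the background but with setting = at the warehouse; exhaustivity is violated.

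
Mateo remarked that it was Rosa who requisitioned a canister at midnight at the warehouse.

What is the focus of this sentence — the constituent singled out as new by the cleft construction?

Rosa

In an it-cleft "It was X that/who ...", the clefted constituent X is the focus; the that/who-clause expresses the presupposed open proposition.
Here the focus is "Rosa". The backgrounded (presupposed) material includes "a canister", "at midnight" and "at the warehouse".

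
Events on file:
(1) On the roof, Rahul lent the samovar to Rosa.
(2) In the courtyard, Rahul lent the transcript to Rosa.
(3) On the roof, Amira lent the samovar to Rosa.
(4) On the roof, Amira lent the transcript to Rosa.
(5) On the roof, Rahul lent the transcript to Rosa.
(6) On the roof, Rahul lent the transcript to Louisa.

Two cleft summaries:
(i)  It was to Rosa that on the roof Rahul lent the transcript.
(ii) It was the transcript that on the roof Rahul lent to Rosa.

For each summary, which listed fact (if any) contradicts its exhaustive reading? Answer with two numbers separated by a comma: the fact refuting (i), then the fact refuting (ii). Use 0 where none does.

Summary (i) focuses "Rosa" (the recipient); background agent = Rahul, thing = the transcript, setting = on the roof. Fact (6) matches that background with recipient = Louisa — refutes (i).
Summary (ii) focuses "the transcript" (the thing); background agent = Rahul, recipient = Rosa, setting = on the roof. Fact (1) matches that background with thing = the samovar — refutes (ii).

6, 1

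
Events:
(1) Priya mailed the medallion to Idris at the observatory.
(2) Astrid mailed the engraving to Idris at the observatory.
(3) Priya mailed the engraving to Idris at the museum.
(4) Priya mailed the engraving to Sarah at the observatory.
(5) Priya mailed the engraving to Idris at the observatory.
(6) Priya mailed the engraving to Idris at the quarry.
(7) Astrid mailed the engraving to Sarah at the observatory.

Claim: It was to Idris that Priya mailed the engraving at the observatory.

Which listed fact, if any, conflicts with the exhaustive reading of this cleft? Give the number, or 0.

Focus of the cleft: "Idris" (the recipient). Presupposed background: agent = Priya, thing = the engraving, setting = at the observatory.
The exhaustive reading says no other recipient fits that background.
Fact (4) shares the background but with recipient = Sarah; exhaustivity is violated.

4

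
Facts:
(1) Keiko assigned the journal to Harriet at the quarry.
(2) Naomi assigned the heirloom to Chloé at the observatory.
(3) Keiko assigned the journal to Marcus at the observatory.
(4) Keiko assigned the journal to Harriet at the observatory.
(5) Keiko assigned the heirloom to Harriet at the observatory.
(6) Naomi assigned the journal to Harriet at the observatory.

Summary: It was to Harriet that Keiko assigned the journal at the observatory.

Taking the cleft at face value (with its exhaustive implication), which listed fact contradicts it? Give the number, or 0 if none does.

3

Focus of the cleft: "Harriet" (the recipient). Presupposed background: same agent, thing, setting (Keiko / the journal / at the observatory).
Exhaustivity: Harriet is the only recipient satisfying that background.
Fact (3) shares the background but with recipient = Marcus; exhaustivity is violated.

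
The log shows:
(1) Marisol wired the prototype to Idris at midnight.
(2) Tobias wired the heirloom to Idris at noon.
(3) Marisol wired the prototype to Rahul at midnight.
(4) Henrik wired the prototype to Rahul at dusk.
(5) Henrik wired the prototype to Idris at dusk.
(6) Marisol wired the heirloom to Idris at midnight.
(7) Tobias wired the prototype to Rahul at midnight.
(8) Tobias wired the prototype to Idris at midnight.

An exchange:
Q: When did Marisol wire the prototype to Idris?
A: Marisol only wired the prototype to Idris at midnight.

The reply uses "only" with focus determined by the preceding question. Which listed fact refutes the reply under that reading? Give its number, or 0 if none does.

The question "When did ...?" targets the setting, so in the reply the focus falls on "at midnight".
"Only" then excludes alternative settings while the background — same agent, thing, recipient (Marisol / the prototype / Idris) — is held fixed.
No fact keeps same agent, thing, recipient (Marisol / the prototype / Idris) while changing the setting; every other fact differs on something backgrounded. The reply stands.
(Fact (3) would refute a reading with focus on the recipient — but that is not what the question asks.)

0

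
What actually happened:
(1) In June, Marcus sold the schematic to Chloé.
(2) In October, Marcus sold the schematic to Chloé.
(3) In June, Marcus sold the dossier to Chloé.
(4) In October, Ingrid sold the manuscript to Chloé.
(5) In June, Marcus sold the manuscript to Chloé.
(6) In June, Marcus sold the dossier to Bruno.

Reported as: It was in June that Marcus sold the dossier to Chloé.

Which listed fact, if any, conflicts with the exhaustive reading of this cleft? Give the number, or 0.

The cleft puts "in June" in focus and presupposes the open proposition with agent = Marcus, thing = the dossier, recipient = Chloé.
Exhaustivity: in June is the only setting satisfying that background.
Every other fact differs from the presupposition on some backgrounded slot, so none challenges the exhaustivity.

0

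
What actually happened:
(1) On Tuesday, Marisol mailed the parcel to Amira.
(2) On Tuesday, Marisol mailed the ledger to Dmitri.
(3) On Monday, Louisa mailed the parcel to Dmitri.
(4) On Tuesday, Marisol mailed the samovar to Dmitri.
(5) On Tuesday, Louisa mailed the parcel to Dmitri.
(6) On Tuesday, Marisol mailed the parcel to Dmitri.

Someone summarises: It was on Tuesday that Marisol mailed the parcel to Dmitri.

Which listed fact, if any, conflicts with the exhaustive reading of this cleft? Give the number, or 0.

0

The cleft puts "on Tuesday" in focus and presupposes the open proposition with same agent, thing, recipient (Marisol / the parcel / Dmitri).
Exhaustivity: on Tuesday is the only setting satisfying that background.
No listed fact matches the background with a different setting. Exhaustivity holds.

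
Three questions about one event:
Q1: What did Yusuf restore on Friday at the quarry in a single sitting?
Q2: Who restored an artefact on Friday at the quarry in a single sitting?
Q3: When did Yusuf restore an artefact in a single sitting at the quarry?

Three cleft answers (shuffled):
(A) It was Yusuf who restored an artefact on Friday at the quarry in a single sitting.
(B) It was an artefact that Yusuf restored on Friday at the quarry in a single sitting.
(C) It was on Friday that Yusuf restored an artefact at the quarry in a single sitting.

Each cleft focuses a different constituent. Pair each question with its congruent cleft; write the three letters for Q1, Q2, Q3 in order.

Q1 asks about the direct object; cleft (B) focuses "an artefact", which is the direct object — so Q1 → B.
Q2 asks about the subject (agent); cleft (A) focuses "Yusuf", which is the subject (agent) — so Q2 → A.
Q3 asks about the time; cleft (C) focuses "on Friday", which is the time — so Q3 → C.
Mapping: Q1→B, Q2→A, Q3→C.

BAC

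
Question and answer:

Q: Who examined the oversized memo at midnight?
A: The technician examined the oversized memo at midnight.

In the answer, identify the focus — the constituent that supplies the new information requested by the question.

the technician

The wh-word "who" asks about the subject (agent).
In the answer, "the oversized memo" and "at midnight" are given — repeated from the question.
The constituent filling the subject (agent) gap is "the technician"; that is the focus and would carry nuclear stress.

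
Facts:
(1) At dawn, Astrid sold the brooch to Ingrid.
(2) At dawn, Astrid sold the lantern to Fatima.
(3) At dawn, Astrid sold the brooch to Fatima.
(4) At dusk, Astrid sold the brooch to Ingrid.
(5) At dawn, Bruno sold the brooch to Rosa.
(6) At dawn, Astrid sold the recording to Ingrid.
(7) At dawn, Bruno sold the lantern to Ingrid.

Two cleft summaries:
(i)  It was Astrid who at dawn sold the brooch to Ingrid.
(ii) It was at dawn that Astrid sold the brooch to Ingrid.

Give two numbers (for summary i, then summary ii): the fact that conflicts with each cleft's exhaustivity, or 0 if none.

(i): focus "Astrid". No fact shares the brooch as thing and Ingrid as recipient and at dawn as setting with a different agent. 0.
(ii): focus "at dawn". Looking for Astrid as agent and the brooch as thing and Ingrid as recipient with some other setting — fact (4) has at dusk there. Refuted.

0, 4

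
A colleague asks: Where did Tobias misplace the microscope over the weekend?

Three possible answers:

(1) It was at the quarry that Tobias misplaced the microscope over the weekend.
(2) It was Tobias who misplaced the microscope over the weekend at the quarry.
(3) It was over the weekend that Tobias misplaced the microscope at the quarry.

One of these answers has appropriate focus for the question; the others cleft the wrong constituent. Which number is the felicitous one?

The question word "where" targets the location.
Option (1) clefts "at the quarry" — that matches what the question asks about.
Option (2) clefts "Tobias" — the subject (agent), not what was asked.
Option (3) clefts "over the weekend" — the time, not what was asked.
So the congruent reply is (1).

1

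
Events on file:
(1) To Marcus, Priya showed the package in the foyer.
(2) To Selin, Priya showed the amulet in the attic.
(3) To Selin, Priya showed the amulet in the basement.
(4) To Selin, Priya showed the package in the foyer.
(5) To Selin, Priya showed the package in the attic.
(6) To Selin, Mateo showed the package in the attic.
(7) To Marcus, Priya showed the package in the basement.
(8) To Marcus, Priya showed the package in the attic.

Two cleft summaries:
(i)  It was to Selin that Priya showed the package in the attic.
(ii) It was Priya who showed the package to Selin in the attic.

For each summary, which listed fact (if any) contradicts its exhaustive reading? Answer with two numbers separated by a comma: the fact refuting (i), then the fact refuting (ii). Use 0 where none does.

8, 6

(i): focus "Selin". Looking for agent = Priya, thing = the package, setting = in the attic with some other recipient — fact (8) has Marcus there. Refuted.
(ii): focus "Priya". Looking for thing = the package, recipient = Selin, setting = in the attic with some other agent — fact (6) has Mateo there. Refuted.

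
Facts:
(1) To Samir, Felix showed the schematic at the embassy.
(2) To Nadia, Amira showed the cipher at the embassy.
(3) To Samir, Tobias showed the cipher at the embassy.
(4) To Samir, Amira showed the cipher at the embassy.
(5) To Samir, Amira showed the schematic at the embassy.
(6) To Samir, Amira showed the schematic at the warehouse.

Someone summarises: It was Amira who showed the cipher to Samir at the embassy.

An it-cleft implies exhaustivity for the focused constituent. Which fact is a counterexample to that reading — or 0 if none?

3

The cleft puts "Amira" in focus and presupposes the open proposition with thing = the cipher, recipient = Samir, setting = at the embassy.
Exhaustivity: Amira is the only agent satisfying that background.
But fact (3) also has thing = the cipher, recipient = Samir, setting = at the embassy, with agent = Tobias — so the exhaustive reading fails.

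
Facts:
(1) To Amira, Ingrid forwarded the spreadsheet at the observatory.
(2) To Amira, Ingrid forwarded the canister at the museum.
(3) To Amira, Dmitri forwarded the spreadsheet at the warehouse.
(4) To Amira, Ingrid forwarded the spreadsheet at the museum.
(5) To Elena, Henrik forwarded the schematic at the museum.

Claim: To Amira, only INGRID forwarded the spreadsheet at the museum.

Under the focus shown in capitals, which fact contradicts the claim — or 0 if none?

Focus (in capitals) is "Ingrid" — the agent. "Only" excludes alternative agents while holding fixed same thing, recipient, setting (the spreadsheet / Amira / at the museum).
No fact matches same thing, recipient, setting (the spreadsheet / Amira / at the museum) with a different agent — every other fact differs on at least one backgrounded slot. So no fact refutes it.

0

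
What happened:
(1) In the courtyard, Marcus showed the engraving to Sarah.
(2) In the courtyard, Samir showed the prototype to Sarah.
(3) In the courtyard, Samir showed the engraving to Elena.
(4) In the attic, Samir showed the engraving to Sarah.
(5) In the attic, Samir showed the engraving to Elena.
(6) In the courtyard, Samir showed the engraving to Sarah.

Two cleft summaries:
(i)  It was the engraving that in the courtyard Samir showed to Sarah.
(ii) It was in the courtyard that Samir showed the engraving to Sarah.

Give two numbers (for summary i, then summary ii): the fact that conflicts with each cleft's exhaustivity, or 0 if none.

Summary (i) focuses "the engraving" (the thing); background agent = Samir, recipient = Sarah, setting = in the courtyard. Fact (2) matches that background with thing = the prototype — refutes (i).
Summary (ii) focuses "in the courtyard" (the setting); background agent = Samir, thing = the engraving, recipient = Sarah. Fact (4) matches that background with setting = in the attic — refutes (ii).

2, 4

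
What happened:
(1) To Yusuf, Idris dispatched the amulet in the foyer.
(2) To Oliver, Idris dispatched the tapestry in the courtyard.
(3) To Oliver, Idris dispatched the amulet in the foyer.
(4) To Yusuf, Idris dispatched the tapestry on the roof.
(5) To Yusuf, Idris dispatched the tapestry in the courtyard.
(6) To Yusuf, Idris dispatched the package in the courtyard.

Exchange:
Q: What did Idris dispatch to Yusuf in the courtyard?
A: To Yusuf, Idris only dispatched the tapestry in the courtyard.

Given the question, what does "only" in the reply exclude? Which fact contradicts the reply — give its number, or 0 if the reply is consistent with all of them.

The question "What did ...?" targets the thing, so in the reply the focus falls on "the tapestry".
So "only" ranges over things; the rest (same agent, recipient, setting (Idris / Yusuf / in the courtyard)) is presupposed.
Fact (6) shares the background with a different thing (the package) — counterexample.
(Fact (2) would refute a reading with focus on the recipient — but that is not what the question asks.)

6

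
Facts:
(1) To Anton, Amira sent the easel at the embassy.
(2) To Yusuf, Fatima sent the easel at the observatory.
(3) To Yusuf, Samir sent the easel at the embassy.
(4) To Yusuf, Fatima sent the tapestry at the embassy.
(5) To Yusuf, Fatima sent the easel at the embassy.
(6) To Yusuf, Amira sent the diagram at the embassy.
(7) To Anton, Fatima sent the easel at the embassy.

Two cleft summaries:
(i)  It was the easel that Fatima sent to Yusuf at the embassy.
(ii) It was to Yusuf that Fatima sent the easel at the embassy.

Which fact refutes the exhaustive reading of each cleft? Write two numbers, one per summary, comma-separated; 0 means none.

4, 7

(i): focus "the easel". Looking for same agent, recipient, setting (Fatima / Yusuf / at the embassy) with some other thing — fact (4) has the tapestry there. Refuted.
(ii): focus "Yusuf". Looking for same agent, thing, setting (Fatima / the easel / at the embassy) with some other recipient — fact (7) has Anton there. Refuted.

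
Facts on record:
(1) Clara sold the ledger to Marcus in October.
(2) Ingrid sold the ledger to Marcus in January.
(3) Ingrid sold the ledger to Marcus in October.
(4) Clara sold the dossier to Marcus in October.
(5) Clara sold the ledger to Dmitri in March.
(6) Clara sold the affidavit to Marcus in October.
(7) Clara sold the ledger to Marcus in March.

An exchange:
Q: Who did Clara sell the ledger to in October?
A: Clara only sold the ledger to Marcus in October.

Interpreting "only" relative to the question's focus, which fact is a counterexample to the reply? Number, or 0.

0

Answering "Who did ... to ...?" puts focus on the recipient — here, "Marcus".
"Only" then excludes alternative recipients while the background — agent = Clara, thing = the ledger, setting = in October — is held fixed.
No listed fact shares that background with another recipient. Nothing contradicts the reply.
(Fact (4) would refute a reading with focus on the thing — but that is not what the question asks.)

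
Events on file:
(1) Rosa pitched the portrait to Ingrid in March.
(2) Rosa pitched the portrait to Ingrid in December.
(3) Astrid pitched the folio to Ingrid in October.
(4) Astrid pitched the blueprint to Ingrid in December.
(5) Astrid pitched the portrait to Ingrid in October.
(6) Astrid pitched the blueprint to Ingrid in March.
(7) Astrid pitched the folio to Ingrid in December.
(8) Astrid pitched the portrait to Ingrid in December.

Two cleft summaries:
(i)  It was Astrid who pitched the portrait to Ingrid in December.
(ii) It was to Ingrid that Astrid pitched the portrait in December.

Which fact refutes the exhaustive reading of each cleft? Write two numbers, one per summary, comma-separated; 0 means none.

2, 0

(i): focus "Astrid". Looking for the portrait as thing and Ingrid as recipient and in December as setting with some other agent — fact (2) has Rosa there. Refuted.
(ii): focus "Ingrid". No fact shares Astrid as agent and the portrait as thing and in December as setting with a different recipient. 0.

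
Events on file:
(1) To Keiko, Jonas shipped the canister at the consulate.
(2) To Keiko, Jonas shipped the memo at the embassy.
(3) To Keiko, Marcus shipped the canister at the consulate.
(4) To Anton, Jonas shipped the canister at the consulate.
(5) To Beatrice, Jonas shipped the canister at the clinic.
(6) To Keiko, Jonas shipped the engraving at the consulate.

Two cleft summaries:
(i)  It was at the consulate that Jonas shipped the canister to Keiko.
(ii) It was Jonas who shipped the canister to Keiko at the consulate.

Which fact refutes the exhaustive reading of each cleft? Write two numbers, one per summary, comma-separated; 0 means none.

0, 3

Summary (i) focuses "at the consulate" (the setting); background same agent, thing, recipient (Jonas / the canister / Keiko). No fact matches that background with a different setting, so 0.
Summary (ii) focuses "Jonas" (the agent); background same thing, recipient, setting (the canister / Keiko / at the consulate). Fact (3) matches that background with agent = Marcus — refutes (ii).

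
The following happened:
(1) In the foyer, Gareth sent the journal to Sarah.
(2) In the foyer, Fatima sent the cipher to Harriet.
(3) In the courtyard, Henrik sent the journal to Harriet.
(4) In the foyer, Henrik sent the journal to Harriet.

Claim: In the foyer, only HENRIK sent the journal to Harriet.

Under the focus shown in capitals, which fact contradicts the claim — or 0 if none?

0

The capitals mark "Henrik" as focus. So "only" rules out other agents, with the rest (same thing, recipient, setting (the journal / Harriet / in the foyer)) as background.
No fact matches same thing, recipient, setting (the journal / Harriet / in the foyer) with a different agent — every other fact differs on at least one backgrounded slot. So no fact refutes it.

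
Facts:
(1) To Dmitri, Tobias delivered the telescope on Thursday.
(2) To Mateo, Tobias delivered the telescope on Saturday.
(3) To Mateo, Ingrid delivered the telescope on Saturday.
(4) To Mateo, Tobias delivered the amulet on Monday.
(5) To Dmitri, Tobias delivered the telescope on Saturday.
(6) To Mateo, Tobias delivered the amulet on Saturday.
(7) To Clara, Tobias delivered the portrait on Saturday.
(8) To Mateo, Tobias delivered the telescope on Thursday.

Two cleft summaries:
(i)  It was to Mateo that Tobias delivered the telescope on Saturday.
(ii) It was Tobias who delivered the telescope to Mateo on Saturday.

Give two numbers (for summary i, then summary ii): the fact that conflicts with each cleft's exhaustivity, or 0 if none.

5, 3

(i): focus "Mateo". Looking for same agent, thing, setting (Tobias / the telescope / on Saturday) with some other recipient — fact (5) has Dmitri there. Refuted.
(ii): focus "Tobias". Looking for same thing, recipient, setting (the telescope / Mateo / on Saturday) with some other agent — fact (3) has Ingrid there. Refuted.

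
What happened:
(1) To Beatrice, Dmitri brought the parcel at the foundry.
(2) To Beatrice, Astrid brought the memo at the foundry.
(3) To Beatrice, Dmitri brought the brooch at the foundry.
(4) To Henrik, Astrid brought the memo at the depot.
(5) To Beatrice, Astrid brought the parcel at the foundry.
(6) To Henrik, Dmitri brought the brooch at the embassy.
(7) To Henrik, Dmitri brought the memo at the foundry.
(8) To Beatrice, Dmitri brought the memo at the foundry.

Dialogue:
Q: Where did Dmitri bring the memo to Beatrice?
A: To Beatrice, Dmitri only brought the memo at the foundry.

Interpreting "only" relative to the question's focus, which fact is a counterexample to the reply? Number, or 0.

Answering "Where did ...?" puts focus on the setting — here, "at the foundry".
"Only" then excludes alternative settings while the background — Dmitri as agent and the memo as thing and Beatrice as recipient — is held fixed.
No listed fact shares that background with another setting. Nothing contradicts the reply.
(Fact (1) would refute a reading with focus on the thing — but that is not what the question asks.)

0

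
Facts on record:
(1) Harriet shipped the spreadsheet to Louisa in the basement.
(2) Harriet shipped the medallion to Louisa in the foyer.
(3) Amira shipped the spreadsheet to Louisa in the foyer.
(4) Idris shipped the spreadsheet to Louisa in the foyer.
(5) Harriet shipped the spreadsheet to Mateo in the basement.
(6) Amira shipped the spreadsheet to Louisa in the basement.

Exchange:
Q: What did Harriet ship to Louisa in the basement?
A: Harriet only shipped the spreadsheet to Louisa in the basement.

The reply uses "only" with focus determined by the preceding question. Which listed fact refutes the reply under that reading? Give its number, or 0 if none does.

Answering "What did ...?" puts focus on the thing — here, "the spreadsheet".
So "only" ranges over things; the rest (agent = Harriet, recipient = Louisa, setting = in the basement) is presupposed.
No fact keeps agent = Harriet, recipient = Louisa, setting = in the basement while changing the thing; every other fact differs on something backgrounded. The reply stands.
(Fact (5) would refute a reading with focus on the recipient — but that is not what the question asks.)

0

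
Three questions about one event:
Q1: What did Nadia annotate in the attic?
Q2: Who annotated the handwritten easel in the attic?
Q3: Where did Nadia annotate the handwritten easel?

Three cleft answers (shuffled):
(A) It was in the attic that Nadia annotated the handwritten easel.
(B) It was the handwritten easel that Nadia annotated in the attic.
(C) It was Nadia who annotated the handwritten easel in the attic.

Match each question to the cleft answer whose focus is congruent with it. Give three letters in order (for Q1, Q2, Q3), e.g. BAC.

BCA

Q1 asks about the direct object; cleft (B) focuses "the handwritten easel", which is the direct object — so Q1 → B.
Q2 asks about the subject (agent); cleft (C) focuses "Nadia", which is the subject (agent) — so Q2 → C.
Q3 asks about the location; cleft (A) focuses "in the attic", which is the location — so Q3 → A.
Mapping: Q1→B, Q2→C, Q3→A.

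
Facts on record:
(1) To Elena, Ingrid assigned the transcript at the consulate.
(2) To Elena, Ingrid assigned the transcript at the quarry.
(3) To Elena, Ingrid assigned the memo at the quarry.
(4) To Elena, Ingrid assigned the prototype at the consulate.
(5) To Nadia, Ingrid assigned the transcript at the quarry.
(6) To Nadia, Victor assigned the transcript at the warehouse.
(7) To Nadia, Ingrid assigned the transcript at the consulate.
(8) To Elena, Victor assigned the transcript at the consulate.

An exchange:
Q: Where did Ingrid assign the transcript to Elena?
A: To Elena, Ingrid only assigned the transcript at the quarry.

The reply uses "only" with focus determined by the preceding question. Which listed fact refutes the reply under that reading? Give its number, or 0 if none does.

The question "Where did ...?" targets the setting, so in the reply the focus falls on "at the quarry".
"Only" then excludes alternative settings while the background — same agent, thing, recipient (Ingrid / the transcript / Elena) — is held fixed.
Fact (1) shares the background with a different setting (at the consulate) — counterexample.
(Fact (5) would refute a reading with focus on the recipient — but that is not what the question asks.)

1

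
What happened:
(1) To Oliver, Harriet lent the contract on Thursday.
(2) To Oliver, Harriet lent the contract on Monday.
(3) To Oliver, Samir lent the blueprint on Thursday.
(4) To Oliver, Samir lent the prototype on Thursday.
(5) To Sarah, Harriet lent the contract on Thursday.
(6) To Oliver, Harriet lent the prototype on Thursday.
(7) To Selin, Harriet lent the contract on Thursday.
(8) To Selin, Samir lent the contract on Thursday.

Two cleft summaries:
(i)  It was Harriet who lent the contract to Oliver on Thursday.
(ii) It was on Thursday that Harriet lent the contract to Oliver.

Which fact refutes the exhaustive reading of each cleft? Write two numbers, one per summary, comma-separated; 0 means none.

0, 2

(i): focus "Harriet". No fact shares the contract as thing and Oliver as recipient and on Thursday as setting with a different agent. 0.
(ii): focus "on Thursday". Looking for Harriet as agent and the contract as thing and Oliver as recipient with some other setting — fact (2) has on Monday there. Refuted.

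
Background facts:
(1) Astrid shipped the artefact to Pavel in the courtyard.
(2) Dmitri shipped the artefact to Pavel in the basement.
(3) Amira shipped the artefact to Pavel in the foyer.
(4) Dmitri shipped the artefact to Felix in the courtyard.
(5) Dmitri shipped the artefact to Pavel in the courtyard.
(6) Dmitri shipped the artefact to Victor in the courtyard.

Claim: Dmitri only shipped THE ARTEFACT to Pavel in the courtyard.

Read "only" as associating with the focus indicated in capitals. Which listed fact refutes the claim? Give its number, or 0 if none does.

0

Focus (in capitals) is "the artefact" — the thing. "Only" excludes alternative things while holding fixed Dmitri as agent and Pavel as recipient and in the courtyard as setting.
No fact matches Dmitri as agent and Pavel as recipient and in the courtyard as setting with a different thing — every other fact differs on at least one backgrounded slot. So no fact refutes it.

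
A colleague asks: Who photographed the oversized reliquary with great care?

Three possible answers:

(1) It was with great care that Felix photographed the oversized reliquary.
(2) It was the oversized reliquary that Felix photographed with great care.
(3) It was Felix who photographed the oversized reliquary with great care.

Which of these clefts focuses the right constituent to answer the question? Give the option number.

3

The question word "who" targets the subject (agent).
Option (1) clefts "with great care" — the manner, not what was asked.
Option (2) clefts "the oversized reliquary" — the direct object, not what was asked.
Option (3) clefts "Felix" — that matches what the question asks about.
So the congruent reply is (3).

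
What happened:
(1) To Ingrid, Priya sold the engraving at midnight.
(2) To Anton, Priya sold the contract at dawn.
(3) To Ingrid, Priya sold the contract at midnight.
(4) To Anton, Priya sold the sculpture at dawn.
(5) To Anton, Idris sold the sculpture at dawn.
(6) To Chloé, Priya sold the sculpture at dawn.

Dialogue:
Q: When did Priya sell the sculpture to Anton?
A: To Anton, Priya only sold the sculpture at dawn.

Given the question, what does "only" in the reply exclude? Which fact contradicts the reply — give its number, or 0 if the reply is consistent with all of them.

The question "When did ...?" targets the setting, so in the reply the focus falls on "at dawn".
So "only" ranges over settings; the rest (Priya as agent and the sculpture as thing and Anton as recipient) is presupposed.
No listed fact shares that background with another setting. Nothing contradicts the reply.
(Fact (6) would refute a reading with focus on the recipient — but that is not what the question asks.)

0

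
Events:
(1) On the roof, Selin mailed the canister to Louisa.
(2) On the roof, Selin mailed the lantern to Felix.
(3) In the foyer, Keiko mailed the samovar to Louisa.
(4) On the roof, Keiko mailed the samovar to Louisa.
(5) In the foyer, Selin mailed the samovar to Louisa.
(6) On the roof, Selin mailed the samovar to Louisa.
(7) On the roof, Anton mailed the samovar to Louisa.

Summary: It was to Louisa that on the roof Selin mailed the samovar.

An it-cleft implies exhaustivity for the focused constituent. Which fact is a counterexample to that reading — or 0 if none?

0

Focus of the cleft: "Louisa" (the recipient). Presupposed background: same agent, thing, setting (Selin / the samovar / on the roof).
Exhaustivity: Louisa is the only recipient satisfying that background.
No listed fact matches the background with a different recipient. Exhaustivity holds.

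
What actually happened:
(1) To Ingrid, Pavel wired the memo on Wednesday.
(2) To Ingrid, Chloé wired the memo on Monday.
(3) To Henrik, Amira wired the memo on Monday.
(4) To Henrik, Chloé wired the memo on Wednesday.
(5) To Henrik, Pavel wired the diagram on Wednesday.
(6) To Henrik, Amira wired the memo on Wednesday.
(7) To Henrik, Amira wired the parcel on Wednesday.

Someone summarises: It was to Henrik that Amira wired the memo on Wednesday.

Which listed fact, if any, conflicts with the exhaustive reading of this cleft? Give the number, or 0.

0

The cleft puts "Henrik" in focus and presupposes the open proposition with Amira as agent and the memo as thing and on Wednesday as setting.
The exhaustive reading says no other recipient fits that background.
No listed fact matches the background with a different recipient. Exhaustivity holds.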